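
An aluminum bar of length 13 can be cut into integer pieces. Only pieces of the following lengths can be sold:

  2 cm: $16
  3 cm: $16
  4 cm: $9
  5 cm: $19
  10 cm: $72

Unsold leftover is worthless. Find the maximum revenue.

Let f[k] be the best obtainable value from length k. For each k, try every first piece i and keep the best of price[i] + f[k−i].
f[1] = 0
f[2] = 16
f[3] = max(16+0, 16+0) = 16
f[4] = max(16+16, 16+0, 9+0) = 32
f[5] = max(16+16, 16+16, 9+0, 19+0) = 32
f[6] = max(16+32, 16+16, 9+16, 19+0) = 48
f[7] = max(16+32, 16+32, 9+16, 19+16) = 48
f[8] = max(16+48, 16+32, 9+32, 19+16) = 64
f[9] = max(16+48, 16+48, 9+32, 19+32) = 64
f[10] = max(16+64, 16+48, 9+48, 19+32, 72+0) = 80
f[11] = max(16+64, 16+64, 9+48, 19+48, 72+0) = 80
f[12] = max(16+80, 16+64, 9+64, 19+48, 72+16) = 96
f[13] = max(16+80, 16+80, 9+64, 19+64, 72+16) = 96
One optimal cutting: pieces 2 + 2 + 2 + 2 + 2 + 2 with 1 cm of scrap → $96.

96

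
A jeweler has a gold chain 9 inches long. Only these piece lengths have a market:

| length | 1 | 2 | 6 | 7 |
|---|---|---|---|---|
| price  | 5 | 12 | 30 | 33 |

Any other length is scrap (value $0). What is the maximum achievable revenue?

53

Consider every possible first cut. f[k] is the best of p[i]+f[k−i] over all sellable i≤k.
f[1] = 5
f[2] = 12
f[3] = 17  (first piece 1, then f[2]=12)
f[4] = 24  (first piece 2, then f[2]=12)
f[5] = 29  (first piece 1, then f[4]=24)
f[6] = 36  (first piece 2, then f[4]=24)
f[7] = 41  (first piece 1, then f[6]=36)
f[8] = 48  (first piece 2, then f[6]=36)
f[9] = 53  (first piece 1, then f[8]=48)
One optimal cutting: 2 + 2 + 2 + 2 + 1 → $53.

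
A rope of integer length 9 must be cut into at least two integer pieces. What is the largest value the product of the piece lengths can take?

Let prod[k] be the best product for length k (with at least one cut). For each first piece i, the rest contributes max(k−i, prod[k−i]).
prod[2] = 1*max(1,0) = 1*1 = 1
prod[3] = 1*max(2,1) = 1*2 = 2
prod[4] = 2*max(2,1) = 2*2 = 4
prod[5] = 2*max(3,2) = 2*3 = 6
prod[6] = 3*max(3,2) = 3*3 = 9
prod[7] = 2*max(5,6) = 2*6 = 12
prod[8] = 2*max(6,9) = 2*9 = 18
prod[9] = 3*max(6,9) = 3*9 = 27
One optimal split: 3 + 3 + 3; product 3*3*3 = 27.

27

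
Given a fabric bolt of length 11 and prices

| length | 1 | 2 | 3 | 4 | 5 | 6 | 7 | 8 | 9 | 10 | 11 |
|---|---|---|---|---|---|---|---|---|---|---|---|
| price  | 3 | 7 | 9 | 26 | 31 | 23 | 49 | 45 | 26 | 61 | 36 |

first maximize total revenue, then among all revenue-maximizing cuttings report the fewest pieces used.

Build r[k] bottom-up: r[k] = max over allowed piece i of (p[i] + r[k−i]).
r[1] = 3
r[2] = max(3+3, 7+0) = 7
r[3] = max(3+7, 7+3, 9+0) = 10
r[4] = max(3+10, 7+7, 9+3, 26+0) = 26
r[5] = max(3+26, 7+10, 9+7, 26+3, 31+0) = 31
r[6] = max(3+31, 7+26, 9+10, 26+7, 31+3, 23+0) = 34
r[7] = max(3+34, 7+31, 9+26, …, 23+3, 49+0) = 49
r[8] = max(3+49, 7+34, 9+31, …, 49+3, 45+0) = 52
r[9] = max(3+52, 7+49, 9+34, …, 45+3, 26+0) = 57
r[10] = max(3+57, 7+52, 9+49, …, 26+3, 61+0) = 62
r[11] = max(3+62, 7+57, 9+52, …, 61+3, 36+0) = 75
Maximum revenue is $75.
Now minimize piece count subject to staying optimal: for each k, pieces[k] = 1 + min over i with p[i]+r[k−i]=r[k] of pieces[k−i].
pieces[8] = 2
pieces[9] = 2
pieces[10] = 2
pieces[11] = 2

2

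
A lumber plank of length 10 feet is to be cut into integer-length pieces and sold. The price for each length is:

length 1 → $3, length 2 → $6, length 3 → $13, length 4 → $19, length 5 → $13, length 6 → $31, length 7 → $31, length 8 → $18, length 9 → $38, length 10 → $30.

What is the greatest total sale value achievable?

Build v[k] bottom-up: v[k] = max over allowed piece i of (p[i] + v[k−i]).
v[1] = 3
v[2] = max(3+3, 6+0) = 6
v[3] = max(3+6, 6+3, 13+0) = 13
v[4] = max(3+13, 6+6, 13+3, 19+0) = 19
v[5] = max(3+19, 6+13, 13+6, 19+3, 13+0) = 22
v[6] = max(3+22, 6+19, 13+13, 19+6, 13+3, 31+0) = 31
v[7] = max(3+31, 6+22, 13+19, …, 31+3, 31+0) = 34
v[8] = max(3+34, 6+31, 13+22, …, 31+3, 18+0) = 38
v[9] = max(3+38, 6+34, 13+31, …, 18+3, 38+0) = 44
v[10] = max(3+44, 6+38, 13+34, …, 38+3, 30+0) = 50
One optimal cutting: 6 + 4 → $31 + $19 = $50.

50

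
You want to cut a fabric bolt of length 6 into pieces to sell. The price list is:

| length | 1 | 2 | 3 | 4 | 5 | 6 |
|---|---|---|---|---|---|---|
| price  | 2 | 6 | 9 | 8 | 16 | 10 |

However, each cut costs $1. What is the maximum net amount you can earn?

17

Consider every possible first cut. r[k] is the best of p[i]+r[k−i] over all sellable i≤k, charging 1 whenever i<k.
r[1] = 2
r[2] = 6
r[3] = 9
r[4] = 11  (first piece 2, then r[2]=6)
r[5] = 16
r[6] = 17  (first piece 1, then r[5]=16)
One optimal plan: pieces 5 + 1 (1 cut) → $18 − $1 = $17.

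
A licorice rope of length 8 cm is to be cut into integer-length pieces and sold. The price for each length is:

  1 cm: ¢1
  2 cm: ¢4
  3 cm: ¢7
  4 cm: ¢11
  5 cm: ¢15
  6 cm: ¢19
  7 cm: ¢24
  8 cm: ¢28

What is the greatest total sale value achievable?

28

Build v[k] bottom-up: v[k] = max over allowed piece i of (p[i] + v[k−i]).
v[1] = 1
v[2] = 4
v[3] = 7
v[4] = 11
v[5] = 15
v[6] = 19
v[7] = 24
v[8] = 28
Best is to sell the whole 8-cm piece uncut for ¢28.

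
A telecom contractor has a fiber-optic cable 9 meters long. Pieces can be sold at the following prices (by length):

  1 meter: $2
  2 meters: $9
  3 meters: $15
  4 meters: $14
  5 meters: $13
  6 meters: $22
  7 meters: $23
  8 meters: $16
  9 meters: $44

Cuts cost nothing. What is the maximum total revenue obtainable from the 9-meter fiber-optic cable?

Let best[k] be the best obtainable value from length k. For each k, try every first piece i and keep the best of price[i] + best[k−i].
best[1] = 2
best[2] = 9
best[3] = 15
best[4] = 18  (first piece 2, then best[2]=9)
best[5] = 24  (first piece 2, then best[3]=15)
best[6] = 30  (first piece 3, then best[3]=15)
best[7] = 33  (first piece 2, then best[5]=24)
best[8] = 39  (first piece 2, then best[6]=30)
best[9] = 45  (first piece 3, then best[6]=30)
One optimal cutting: 3 + 3 + 3 → $15 + $15 + $15 = $45.

45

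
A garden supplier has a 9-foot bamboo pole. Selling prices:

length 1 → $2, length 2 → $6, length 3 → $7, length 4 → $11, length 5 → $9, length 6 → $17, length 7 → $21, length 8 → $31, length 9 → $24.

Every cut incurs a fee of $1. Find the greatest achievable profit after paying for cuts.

32

Consider every possible first cut. r[k] is the best of p[i]+r[k−i] over all sellable i≤k, charging 1 whenever i<k.
r[1] = 2
r[2] = max(2+2-1, 6+0) = 6
r[3] = max(2+6-1, 6+2-1, 7+0) = 7
r[4] = max(2+7-1, 6+6-1, 7+2-1, 11+0) = 11
r[5] = max(2+11-1, 6+7-1, 7+6-1, 11+2-1, 9+0) = 12
r[6] = max(2+12-1, 6+11-1, 7+7-1, 11+6-1, 9+2-1, 17+0) = 17
r[7] = max(2+17-1, 6+12-1, 7+11-1, …, 17+2-1, 21+0) = 21
r[8] = max(2+21-1, 6+17-1, 7+12-1, …, 21+2-1, 31+0) = 31
r[9] = max(2+31-1, 6+21-1, 7+17-1, …, 31+2-1, 24+0) = 32
One optimal plan: pieces 8 + 1 (1 cut) → $33 − $1 = $32.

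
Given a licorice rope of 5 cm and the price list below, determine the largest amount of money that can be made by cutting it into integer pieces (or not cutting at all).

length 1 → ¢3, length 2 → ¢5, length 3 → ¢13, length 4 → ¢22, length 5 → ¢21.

Consider every possible first cut. r[k] is the best of p[i]+r[k−i] over all sellable i≤k.
r[1] = 3
r[2] = max(3+3, 5+0) = 6
r[3] = max(3+6, 5+3, 13+0) = 13
r[4] = max(3+13, 5+6, 13+3, 22+0) = 22
r[5] = max(3+22, 5+13, 13+6, 22+3, 21+0) = 25
One optimal cutting: 4 + 1 → ¢22 + ¢3 = ¢25.

25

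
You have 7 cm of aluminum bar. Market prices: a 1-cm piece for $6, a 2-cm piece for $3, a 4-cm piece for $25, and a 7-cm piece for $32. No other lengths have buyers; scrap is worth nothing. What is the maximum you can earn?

Let f[k] be the best obtainable value from length k. For each k, try every first piece i and keep the best of price[i] + f[k−i].
f[1] = 6
f[2] = max(6+6, 3+0) = 12
f[3] = max(6+12, 3+6) = 18
f[4] = max(6+18, 3+12, 25+0) = 25
f[5] = max(6+25, 3+18, 25+6) = 31
f[6] = max(6+31, 3+25, 25+12) = 37
f[7] = max(6+37, 3+31, 25+18, 32+0) = 43
One optimal cutting: 4 + 1 + 1 + 1 → $43.

43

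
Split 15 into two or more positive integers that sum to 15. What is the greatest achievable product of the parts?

243

Let prod[k] be the best product for length k (with at least one cut). For each first piece i, the rest contributes max(k−i, prod[k−i]).
Small cases: prod[2]=1, prod[3]=2, prod[4]=4, prod[5]=6, prod[6]=9, prod[7]=12, prod[8]=18, prod[9]=27, prod[10]=36.
prod[11] = 2×max(9,27) = 2×27 = 54
prod[12] = 3×max(9,27) = 3×27 = 81
prod[13] = 2×max(11,54) = 2×54 = 108
prod[14] = 2×max(12,81) = 2×81 = 162
prod[15] = 3×max(12,81) = 3×81 = 243
One optimal split: 3 + 3 + 3 + 3 + 3; product 3×3×3×3×3 = 243.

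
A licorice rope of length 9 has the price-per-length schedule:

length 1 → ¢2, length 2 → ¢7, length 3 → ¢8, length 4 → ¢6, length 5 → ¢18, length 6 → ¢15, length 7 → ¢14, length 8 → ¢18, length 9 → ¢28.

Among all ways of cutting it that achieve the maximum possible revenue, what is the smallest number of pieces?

3

Build r[k] bottom-up: r[k] = max over allowed piece i of (p[i] + r[k−i]).
r[1] = 2
r[2] = 7
r[3] = 9  (first piece 1, then r[2]=7)
r[4] = 14  (first piece 2, then r[2]=7)
r[5] = 18
r[6] = 21  (first piece 2, then r[4]=14)
r[7] = 25  (first piece 2, then r[5]=18)
r[8] = 28  (first piece 2, then r[6]=21)
r[9] = 32  (first piece 2, then r[7]=25)
Maximum revenue is ¢32.
Now minimize piece count subject to staying optimal: for each k, pieces[k] = 1 + min over i with p[i]+r[k−i]=r[k] of pieces[k−i].
pieces[6] = 3
pieces[7] = 2
pieces[8] = 4
pieces[9] = 3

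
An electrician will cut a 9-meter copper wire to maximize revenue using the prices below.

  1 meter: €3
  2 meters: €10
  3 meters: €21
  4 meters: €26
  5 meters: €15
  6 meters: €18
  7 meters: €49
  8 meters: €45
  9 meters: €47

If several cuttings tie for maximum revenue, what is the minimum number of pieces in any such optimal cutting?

3

Build r[k] bottom-up: r[k] = max over allowed piece i of (p[i] + r[k−i]).
r[1] = 3
r[2] = max(3+3, 10+0) = 10
r[3] = max(3+10, 10+3, 21+0) = 21
r[4] = max(3+21, 10+10, 21+3, 26+0) = 26
r[5] = max(3+26, 10+21, 21+10, 26+3, 15+0) = 31
r[6] = max(3+31, 10+26, 21+21, 26+10, 15+3, 18+0) = 42
r[7] = max(3+42, 10+31, 21+26, …, 18+3, 49+0) = 49
r[8] = max(3+49, 10+42, 21+31, …, 49+3, 45+0) = 52
r[9] = max(3+52, 10+49, 21+42, …, 45+3, 47+0) = 63
Maximum revenue is €63.
Now minimize piece count subject to staying optimal: for each k, pieces[k] = 1 + min over i with p[i]+r[k−i]=r[k] of pieces[k−i].
pieces[6] = 2
pieces[7] = 1
pieces[8] = 2
pieces[9] = 3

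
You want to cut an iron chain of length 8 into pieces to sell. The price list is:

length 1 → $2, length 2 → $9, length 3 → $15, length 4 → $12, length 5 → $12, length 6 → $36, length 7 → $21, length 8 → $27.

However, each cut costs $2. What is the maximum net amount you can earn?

Let net[k] be the best obtainable value from length k. For each k, try every first piece i and keep the best of price[i] + net[k−i] minus the 2 cut fee when i<k.
net[1] = 2
net[2] = max(2+2-2, 9+0) = 9
net[3] = max(2+9-2, 9+2-2, 15+0) = 15
net[4] = max(2+15-2, 9+9-2, 15+2-2, 12+0) = 16
net[5] = max(2+16-2, 9+15-2, 15+9-2, 12+2-2, 12+0) = 22
net[6] = max(2+22-2, 9+16-2, 15+15-2, 12+9-2, 12+2-2, 36+0) = 36
net[7] = max(2+36-2, 9+22-2, 15+16-2, …, 36+2-2, 21+0) = 36
net[8] = max(2+36-2, 9+36-2, 15+22-2, …, 21+2-2, 27+0) = 43
One optimal plan: pieces 6 + 2 (1 cut) → $45 − $2 = $43.

43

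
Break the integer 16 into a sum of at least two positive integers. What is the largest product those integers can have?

324

Define P[k] = max over 1≤i<k of i · max(k−i, P[k−i]); the inner max lets the remainder stay uncut if that's better.
Small cases: P[2]=1, P[3]=2, P[4]=4, P[5]=6, P[6]=9, P[7]=12, P[8]=18, P[9]=27, P[10]=36, P[11]=54.
P[12] = max(1·54, 2·36, 3·27, …, 10·2, 11·1) = 81
P[13] = max(1·81, 2·54, 3·36, …, 11·2, 12·1) = 108
P[14] = max(1·108, 2·81, 3·54, …, 12·2, 13·1) = 162
P[15] = max(1·162, 2·108, 3·81, …, 13·2, 14·1) = 243
P[16] = max(1·243, 2·162, 3·108, …, 14·2, 15·1) = 324
One optimal split: 3 + 3 + 3 + 3 + 2 + 2; product 3·3·3·3·2·2 = 324.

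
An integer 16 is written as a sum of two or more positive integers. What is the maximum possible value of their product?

324

Let P[k] be the best product for length k (with at least one cut). For each first piece i, the rest contributes max(k−i, P[k−i]).
P[2] = 1·max(1,0) = 1·1 = 1
P[3] = 1·max(2,1) = 1·2 = 2
P[4] = 2·max(2,1) = 2·2 = 4
P[5] = 2·max(3,2) = 2·3 = 6
P[6] = 3·max(3,2) = 3·3 = 9
P[7] = 2·max(5,6) = 2·6 = 12
P[8] = 2·max(6,9) = 2·9 = 18
P[9] = 3·max(6,9) = 3·9 = 27
P[10] = 2·max(8,18) = 2·18 = 36
P[11] = 2·max(9,27) = 2·27 = 54
P[12] = 3·max(9,27) = 3·27 = 81
P[13] = 2·max(11,54) = 2·54 = 108
P[14] = 2·max(12,81) = 2·81 = 162
P[15] = 3·max(12,81) = 3·81 = 243
P[16] = 2·max(14,162) = 2·162 = 324
One optimal split: 3 + 3 + 3 + 3 + 2 + 2; product 3·3·3·3·2·2 = 324.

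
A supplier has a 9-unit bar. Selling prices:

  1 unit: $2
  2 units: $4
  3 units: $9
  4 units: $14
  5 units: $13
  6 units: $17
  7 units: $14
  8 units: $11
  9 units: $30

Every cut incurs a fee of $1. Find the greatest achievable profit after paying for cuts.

Build v[k] bottom-up: v[k] = max over allowed piece i of (p[i] + v[k−i]) − 1 per cut.
v[1] = 2
v[2] = 4
v[3] = 9
v[4] = 14
v[5] = 15  (first piece 1, then v[4]=14)
v[6] = 17  (first piece 2, then v[4]=14)
v[7] = 22  (first piece 3, then v[4]=14)
v[8] = 27  (first piece 4, then v[4]=14)
v[9] = 30
Best is to make no cuts and sell whole for $30.

30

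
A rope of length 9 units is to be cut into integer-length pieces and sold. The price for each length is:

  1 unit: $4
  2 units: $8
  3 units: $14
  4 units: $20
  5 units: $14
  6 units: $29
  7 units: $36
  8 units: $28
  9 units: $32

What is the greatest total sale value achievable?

Build best[k] bottom-up: best[k] = max over allowed piece i of (p[i] + best[k−i]).
best[1] = 4
best[2] = max(4+4, 8+0) = 8
best[3] = max(4+8, 8+4, 14+0) = 14
best[4] = max(4+14, 8+8, 14+4, 20+0) = 20
best[5] = max(4+20, 8+14, 14+8, 20+4, 14+0) = 24
best[6] = max(4+24, 8+20, 14+14, 20+8, 14+4, 29+0) = 29
best[7] = max(4+29, 8+24, 14+20, …, 29+4, 36+0) = 36
best[8] = max(4+36, 8+29, 14+24, …, 36+4, 28+0) = 40
best[9] = max(4+40, 8+36, 14+29, …, 28+4, 32+0) = 44
One optimal cutting: 7 + 1 + 1 → $36 + $4 + $4 = $44.

44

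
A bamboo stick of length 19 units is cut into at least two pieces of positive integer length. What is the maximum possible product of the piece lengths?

972

Let f[k] be the best product for length k (with at least one cut). For each first piece i, the rest contributes max(k−i, f[k−i]).
Small cases: f[2]=1, f[3]=2, f[4]=4, f[5]=6, f[6]=9, f[7]=12, f[8]=18, f[9]=27, f[10]=36, f[11]=54.
f[12] = 3×max(9,27) = 3×27 = 81
f[13] = 2×max(11,54) = 2×54 = 108
f[14] = 2×max(12,81) = 2×81 = 162
f[15] = 3×max(12,81) = 3×81 = 243
f[16] = 2×max(14,162) = 2×162 = 324
f[17] = 2×max(15,243) = 2×243 = 486
f[18] = 3×max(15,243) = 3×243 = 729
f[19] = 2×max(17,486) = 2×486 = 972
One optimal split: 3 + 3 + 3 + 3 + 3 + 2 + 2; product 3×3×3×3×3×2×2 = 972.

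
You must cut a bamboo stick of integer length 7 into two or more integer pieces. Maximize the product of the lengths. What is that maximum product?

Let f[k] be the best product for length k (with at least one cut). For each first piece i, the rest contributes max(k−i, f[k−i]).
f[2] = 1*max(1,0) = 1*1 = 1
f[3] = max(1*2, 2*1) = 2
f[4] = max(1*3, 2*2, 3*1) = 4
f[5] = max(1*4, 2*3, 3*2, 4*1) = 6
f[6] = max(1*6, 2*4, 3*3, 4*2, 5*1) = 9
f[7] = max(1*9, 2*6, 3*4, 4*3, 5*2, 6*1) = 12
One optimal split: 3 + 2 + 2; product 3*2*2 = 12.

12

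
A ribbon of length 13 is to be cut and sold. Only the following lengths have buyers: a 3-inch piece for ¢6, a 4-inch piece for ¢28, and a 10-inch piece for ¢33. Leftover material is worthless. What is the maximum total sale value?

Build best[k] bottom-up: best[k] = max over allowed piece i of (p[i] + best[k−i]).
best[1] = 0
best[2] = 0
best[3] = 6
best[4] = max(6+0, 28+0) = 28
best[5] = max(6+0, 28+0) = 28
best[6] = max(6+6, 28+0) = 28
best[7] = max(6+28, 28+6) = 34
best[8] = max(6+28, 28+28) = 56
best[9] = max(6+28, 28+28) = 56
best[10] = max(6+34, 28+28, 33+0) = 56
best[11] = max(6+56, 28+34, 33+0) = 62
best[12] = max(6+56, 28+56, 33+0) = 84
best[13] = max(6+56, 28+56, 33+6) = 84
One optimal cutting: pieces 4 + 4 + 4 with 1 inch of scrap → ¢84.

84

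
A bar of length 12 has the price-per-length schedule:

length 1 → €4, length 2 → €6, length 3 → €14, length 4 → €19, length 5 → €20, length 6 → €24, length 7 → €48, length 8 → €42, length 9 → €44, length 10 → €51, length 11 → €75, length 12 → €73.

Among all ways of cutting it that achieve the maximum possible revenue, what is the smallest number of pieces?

2

Consider every possible first cut. r[k] is the best of p[i]+r[k−i] over all sellable i≤k.
r[1] = 4
r[2] = max(4+4, 6+0) = 8
r[3] = max(4+8, 6+4, 14+0) = 14
r[4] = max(4+14, 6+8, 14+4, 19+0) = 19
r[5] = max(4+19, 6+14, 14+8, 19+4, 20+0) = 23
r[6] = max(4+23, 6+19, 14+14, 19+8, 20+4, 24+0) = 28
r[7] = max(4+28, 6+23, 14+19, …, 24+4, 48+0) = 48
r[8] = max(4+48, 6+28, 14+23, …, 48+4, 42+0) = 52
r[9] = max(4+52, 6+48, 14+28, …, 42+4, 44+0) = 56
r[10] = max(4+56, 6+52, 14+48, …, 44+4, 51+0) = 62
r[11] = max(4+62, 6+56, 14+52, …, 51+4, 75+0) = 75
r[12] = max(4+75, 6+62, 14+56, …, 75+4, 73+0) = 79
Maximum revenue is €79.
Now minimize piece count subject to staying optimal: for each k, pieces[k] = 1 + min over i with p[i]+r[k−i]=r[k] of pieces[k−i].
pieces[9] = 3
pieces[10] = 2
pieces[11] = 1
pieces[12] = 2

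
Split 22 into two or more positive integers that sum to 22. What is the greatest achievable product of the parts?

Fill P[k] for k=2..22: at each k try every first piece i and multiply by the better of (k−i) uncut or P[k−i].
P[2] = 1×max(1,0) = 1×1 = 1
P[3] = max(1×2, 2×1) = 2
P[4] = max(1×3, 2×2, 3×1) = 4
P[5] = max(1×4, 2×3, 3×2, 4×1) = 6
P[6] = max(1×6, 2×4, 3×3, 4×2, 5×1) = 9
P[7] = max(1×9, 2×6, 3×4, 4×3, 5×2, 6×1) = 12
P[8] = max(1×12, 2×9, 3×6, …, 6×2, 7×1) = 18
P[9] = max(1×18, 2×12, 3×9, …, 7×2, 8×1) = 27
P[10] = max(1×27, 2×18, 3×12, …, 8×2, 9×1) = 36
P[11] = max(1×36, 2×27, 3×18, …, 9×2, 10×1) = 54
P[12] = max(1×54, 2×36, 3×27, …, 10×2, 11×1) = 81
P[13] = max(1×81, 2×54, 3×36, …, 11×2, 12×1) = 108
P[14] = max(1×108, 2×81, 3×54, …, 12×2, 13×1) = 162
P[15] = max(1×162, 2×108, 3×81, …, 13×2, 14×1) = 243
P[16] = max(1×243, 2×162, 3×108, …, 14×2, 15×1) = 324
P[17] = max(1×324, 2×243, 3×162, …, 15×2, 16×1) = 486
P[18] = max(1×486, 2×324, 3×243, …, 16×2, 17×1) = 729
P[19] = max(1×729, 2×486, 3×324, …, 17×2, 18×1) = 972
P[20] = max(1×972, 2×729, 3×486, …, 18×2, 19×1) = 1458
P[21] = max(1×1458, 2×972, 3×729, …, 19×2, 20×1) = 2187
P[22] = max(1×2187, 2×1458, 3×972, …, 20×2, 21×1) = 2916
One optimal split: 3 + 3 + 3 + 3 + 3 + 3 + 2 + 2; product 3×3×3×3×3×3×2×2 = 2916.

2916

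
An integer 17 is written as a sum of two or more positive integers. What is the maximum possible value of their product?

Fill P[k] for k=2..17: at each k try every first piece i and multiply by the better of (k−i) uncut or P[k−i].
P[2] = 1*max(1,0) = 1*1 = 1
P[3] = 1*max(2,1) = 1*2 = 2
P[4] = 2*max(2,1) = 2*2 = 4
P[5] = 2*max(3,2) = 2*3 = 6
P[6] = 3*max(3,2) = 3*3 = 9
P[7] = 2*max(5,6) = 2*6 = 12
P[8] = 2*max(6,9) = 2*9 = 18
P[9] = 3*max(6,9) = 3*9 = 27
P[10] = 2*max(8,18) = 2*18 = 36
P[11] = 2*max(9,27) = 2*27 = 54
P[12] = 3*max(9,27) = 3*27 = 81
P[13] = 2*max(11,54) = 2*54 = 108
P[14] = 2*max(12,81) = 2*81 = 162
P[15] = 3*max(12,81) = 3*81 = 243
P[16] = 2*max(14,162) = 2*162 = 324
P[17] = 2*max(15,243) = 2*243 = 486
One optimal split: 3 + 3 + 3 + 3 + 3 + 2; product 3*3*3*3*3*2 = 486.

486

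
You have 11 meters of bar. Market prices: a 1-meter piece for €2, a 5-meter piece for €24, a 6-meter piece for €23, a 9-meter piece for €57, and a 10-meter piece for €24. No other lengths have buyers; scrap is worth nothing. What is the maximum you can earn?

61

Let best[k] be the best obtainable value from length k. For each k, try every first piece i and keep the best of price[i] + best[k−i].
best[1] = 2
best[2] = 4  (first piece 1, then best[1]=2)
best[3] = 6  (first piece 1, then best[2]=4)
best[4] = 8  (first piece 1, then best[3]=6)
best[5] = max(2+8, 24+0) = 24
best[6] = max(2+24, 24+2, 23+0) = 26
best[7] = max(2+26, 24+4, 23+2) = 28
best[8] = max(2+28, 24+6, 23+4) = 30
best[9] = max(2+30, 24+8, 23+6, 57+0) = 57
best[10] = max(2+57, 24+24, 23+8, 57+2, 24+0) = 59
best[11] = max(2+59, 24+26, 23+24, 57+4, 24+2) = 61
One optimal cutting: 9 + 1 + 1 → €61.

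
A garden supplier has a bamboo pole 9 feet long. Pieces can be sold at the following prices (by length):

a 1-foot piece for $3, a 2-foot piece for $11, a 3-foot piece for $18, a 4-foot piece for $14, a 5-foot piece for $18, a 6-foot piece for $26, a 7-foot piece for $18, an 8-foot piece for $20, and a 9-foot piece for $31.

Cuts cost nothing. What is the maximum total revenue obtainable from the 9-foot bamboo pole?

54

Build R[k] bottom-up: R[k] = max over allowed piece i of (p[i] + R[k−i]).
R[1] = 3
R[2] = max(3+3, 11+0) = 11
R[3] = max(3+11, 11+3, 18+0) = 18
R[4] = max(3+18, 11+11, 18+3, 14+0) = 22
R[5] = max(3+22, 11+18, 18+11, 14+3, 18+0) = 29
R[6] = max(3+29, 11+22, 18+18, 14+11, 18+3, 26+0) = 36
R[7] = max(3+36, 11+29, 18+22, …, 26+3, 18+0) = 40
R[8] = max(3+40, 11+36, 18+29, …, 18+3, 20+0) = 47
R[9] = max(3+47, 11+40, 18+36, …, 20+3, 31+0) = 54
One optimal cutting: 3 + 3 + 3 → $18 + $18 + $18 = $54.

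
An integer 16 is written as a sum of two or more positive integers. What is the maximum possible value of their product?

324

Define P[k] = max over 1≤i<k of i · max(k−i, P[k−i]); the inner max lets the remainder stay uncut if that's better.
Small cases: P[2]=1, P[3]=2, P[4]=4, P[5]=6, P[6]=9, P[7]=12, P[8]=18, P[9]=27, P[10]=36.
P[11] = 2*max(9,27) = 2*27 = 54
P[12] = 3*max(9,27) = 3*27 = 81
P[13] = 2*max(11,54) = 2*54 = 108
P[14] = 2*max(12,81) = 2*81 = 162
P[15] = 3*max(12,81) = 3*81 = 243
P[16] = 2*max(14,162) = 2*162 = 324
One optimal split: 3 + 3 + 3 + 3 + 2 + 2; product 3*3*3*3*2*2 = 324.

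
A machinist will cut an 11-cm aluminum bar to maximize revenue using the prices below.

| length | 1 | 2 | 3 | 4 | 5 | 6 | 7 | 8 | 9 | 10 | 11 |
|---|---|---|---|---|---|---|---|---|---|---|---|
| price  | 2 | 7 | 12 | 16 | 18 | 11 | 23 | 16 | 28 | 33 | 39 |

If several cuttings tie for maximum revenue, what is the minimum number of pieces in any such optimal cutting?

3

Let r[k] be the best obtainable value from length k. For each k, try every first piece i and keep the best of price[i] + r[k−i].
r[1] = 2
r[2] = max(2+2, 7+0) = 7
r[3] = max(2+7, 7+2, 12+0) = 12
r[4] = max(2+12, 7+7, 12+2, 16+0) = 16
r[5] = max(2+16, 7+12, 12+7, 16+2, 18+0) = 19
r[6] = max(2+19, 7+16, 12+12, 16+7, 18+2, 11+0) = 24
r[7] = max(2+24, 7+19, 12+16, …, 11+2, 23+0) = 28
r[8] = max(2+28, 7+24, 12+19, …, 23+2, 16+0) = 32
r[9] = max(2+32, 7+28, 12+24, …, 16+2, 28+0) = 36
r[10] = max(2+36, 7+32, 12+28, …, 28+2, 33+0) = 40
r[11] = max(2+40, 7+36, 12+32, …, 33+2, 39+0) = 44
Maximum revenue is $44.
Now minimize piece count subject to staying optimal: for each k, pieces[k] = 1 + min over i with p[i]+r[k−i]=r[k] of pieces[k−i].
pieces[8] = 2
pieces[9] = 3
pieces[10] = 3
pieces[11] = 3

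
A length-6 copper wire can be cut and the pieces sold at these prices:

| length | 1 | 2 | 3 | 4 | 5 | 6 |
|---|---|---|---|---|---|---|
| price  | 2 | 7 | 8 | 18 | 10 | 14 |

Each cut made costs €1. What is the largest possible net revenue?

Build v[k] bottom-up: v[k] = max over allowed piece i of (p[i] + v[k−i]) − 1 per cut.
v[1] = 2
v[2] = 7
v[3] = 8  (first piece 1, then v[2]=7)
v[4] = 18
v[5] = 19  (first piece 1, then v[4]=18)
v[6] = 24  (first piece 2, then v[4]=18)
One optimal plan: pieces 4 + 2 (1 cut) → €25 − €1 = €24.

24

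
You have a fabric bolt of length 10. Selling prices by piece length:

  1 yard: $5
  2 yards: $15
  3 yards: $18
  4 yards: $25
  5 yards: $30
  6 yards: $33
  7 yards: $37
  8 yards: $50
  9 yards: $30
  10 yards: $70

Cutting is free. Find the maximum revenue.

Build R[k] bottom-up: R[k] = max over allowed piece i of (p[i] + R[k−i]).
R[1] = 5
R[2] = max(5+5, 15+0) = 15
R[3] = max(5+15, 15+5, 18+0) = 20
R[4] = max(5+20, 15+15, 18+5, 25+0) = 30
R[5] = max(5+30, 15+20, 18+15, 25+5, 30+0) = 35
R[6] = max(5+35, 15+30, 18+20, 25+15, 30+5, 33+0) = 45
R[7] = max(5+45, 15+35, 18+30, …, 33+5, 37+0) = 50
R[8] = max(5+50, 15+45, 18+35, …, 37+5, 50+0) = 60
R[9] = max(5+60, 15+50, 18+45, …, 50+5, 30+0) = 65
R[10] = max(5+65, 15+60, 18+50, …, 30+5, 70+0) = 75
One optimal cutting: 2 + 2 + 2 + 2 + 2 → $15 + $15 + $15 + $15 + $15 = $75.

75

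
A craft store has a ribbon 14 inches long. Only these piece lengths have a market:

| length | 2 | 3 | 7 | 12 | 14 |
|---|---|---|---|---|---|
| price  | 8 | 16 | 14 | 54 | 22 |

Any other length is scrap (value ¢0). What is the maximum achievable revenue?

72

Let r[k] be the best obtainable value from length k. For each k, try every first piece i and keep the best of price[i] + r[k−i].
r[1] = 0
r[2] = 8
r[3] = max(8+0, 16+0) = 16
r[4] = max(8+8, 16+0) = 16
r[5] = max(8+16, 16+8) = 24
r[6] = max(8+16, 16+16) = 32
r[7] = max(8+24, 16+16, 14+0) = 32
r[8] = max(8+32, 16+24, 14+0) = 40
r[9] = max(8+32, 16+32, 14+8) = 48
r[10] = max(8+40, 16+32, 14+16) = 48
r[11] = max(8+48, 16+40, 14+16) = 56
r[12] = max(8+48, 16+48, 14+24, 54+0) = 64
r[13] = max(8+56, 16+48, 14+32, 54+0) = 64
r[14] = max(8+64, 16+56, 14+32, 54+8, 22+0) = 72
One optimal cutting: 3 + 3 + 3 + 3 + 2 → ¢72.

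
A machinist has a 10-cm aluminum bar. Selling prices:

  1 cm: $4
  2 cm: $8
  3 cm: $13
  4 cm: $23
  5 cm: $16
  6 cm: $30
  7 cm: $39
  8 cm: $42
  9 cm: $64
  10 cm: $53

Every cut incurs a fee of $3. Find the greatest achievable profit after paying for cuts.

Build r[k] bottom-up: r[k] = max over allowed piece i of (p[i] + r[k−i]) − 3 per cut.
r[1] = 4
r[2] = 8
r[3] = 13
r[4] = 23
r[5] = 24  (first piece 1, then r[4]=23)
r[6] = 30
r[7] = 39
r[8] = 43  (first piece 4, then r[4]=23)
r[9] = 64
r[10] = 65  (first piece 1, then r[9]=64)
One optimal plan: pieces 9 + 1 (1 cut) → $68 − $3 = $65.

65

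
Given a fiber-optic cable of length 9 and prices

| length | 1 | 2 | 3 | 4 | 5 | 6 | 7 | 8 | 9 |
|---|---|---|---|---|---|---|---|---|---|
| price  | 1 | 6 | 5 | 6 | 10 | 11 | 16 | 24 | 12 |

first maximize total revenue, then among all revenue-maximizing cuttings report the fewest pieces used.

2

Consider every possible first cut. r[k] is the best of p[i]+r[k−i] over all sellable i≤k.
r[1] = 1
r[2] = 6
r[3] = 7  (first piece 1, then r[2]=6)
r[4] = 12  (first piece 2, then r[2]=6)
r[5] = 13  (first piece 1, then r[4]=12)
r[6] = 18  (first piece 2, then r[4]=12)
r[7] = 19  (first piece 1, then r[6]=18)
r[8] = 24  (first piece 2, then r[6]=18)
r[9] = 25  (first piece 1, then r[8]=24)
Maximum revenue is $25.
Now minimize piece count subject to staying optimal: for each k, pieces[k] = 1 + min over i with p[i]+r[k−i]=r[k] of pieces[k−i].
pieces[6] = 3
pieces[7] = 4
pieces[8] = 1
pieces[9] = 2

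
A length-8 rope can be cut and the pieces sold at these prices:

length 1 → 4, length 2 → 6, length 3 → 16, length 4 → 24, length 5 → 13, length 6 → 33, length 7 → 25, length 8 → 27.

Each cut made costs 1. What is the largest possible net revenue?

Let net[k] be the best obtainable value from length k. For each k, try every first piece i and keep the best of price[i] + net[k−i] minus the 1 cut fee when i<k.
net[1] = 4
net[2] = 7  (first piece 1, then net[1]=4)
net[3] = 16
net[4] = 24
net[5] = 27  (first piece 1, then net[4]=24)
net[6] = 33
net[7] = 39  (first piece 3, then net[4]=24)
net[8] = 47  (first piece 4, then net[4]=24)
One optimal plan: pieces 4 + 4 (1 cut) → 48 − 1 = 47.

47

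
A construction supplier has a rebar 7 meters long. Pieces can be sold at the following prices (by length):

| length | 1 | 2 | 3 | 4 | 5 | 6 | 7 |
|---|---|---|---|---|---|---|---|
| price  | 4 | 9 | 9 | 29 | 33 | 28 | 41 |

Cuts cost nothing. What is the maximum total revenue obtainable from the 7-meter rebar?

Let v[k] be the best obtainable value from length k. For each k, try every first piece i and keep the best of price[i] + v[k−i].
v[1] = 4
v[2] = max(4+4, 9+0) = 9
v[3] = max(4+9, 9+4, 9+0) = 13
v[4] = max(4+13, 9+9, 9+4, 29+0) = 29
v[5] = max(4+29, 9+13, 9+9, 29+4, 33+0) = 33
v[6] = max(4+33, 9+29, 9+13, 29+9, 33+4, 28+0) = 38
v[7] = max(4+38, 9+33, 9+29, …, 28+4, 41+0) = 42
One optimal cutting: 4 + 2 + 1 → ₹29 + ₹9 + ₹4 = ₹42.

42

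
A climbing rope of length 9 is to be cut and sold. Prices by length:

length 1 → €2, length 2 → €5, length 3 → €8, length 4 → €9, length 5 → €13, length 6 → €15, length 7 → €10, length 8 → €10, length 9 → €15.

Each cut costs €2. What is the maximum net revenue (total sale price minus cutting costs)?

21

Build net[k] bottom-up: net[k] = max over allowed piece i of (p[i] + net[k−i]) − 2 per cut.
net[1] = 2
net[2] = 5
net[3] = 8
net[4] = 9
net[5] = 13
net[6] = 15
net[7] = 16  (first piece 2, then net[5]=13)
net[8] = 19  (first piece 3, then net[5]=13)
net[9] = 21  (first piece 3, then net[6]=15)
One optimal plan: pieces 6 + 3 (1 cut) → €23 − €2 = €21.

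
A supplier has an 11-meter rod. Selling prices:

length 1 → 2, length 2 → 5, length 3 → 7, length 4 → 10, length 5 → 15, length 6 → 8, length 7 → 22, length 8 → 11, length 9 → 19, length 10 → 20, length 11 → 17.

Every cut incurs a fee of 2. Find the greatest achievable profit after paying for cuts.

Build r[k] bottom-up: r[k] = max over allowed piece i of (p[i] + r[k−i]) − 2 per cut.
r[1] = 2
r[2] = max(2+2-2, 5+0) = 5
r[3] = max(2+5-2, 5+2-2, 7+0) = 7
r[4] = max(2+7-2, 5+5-2, 7+2-2, 10+0) = 10
r[5] = max(2+10-2, 5+7-2, 7+5-2, 10+2-2, 15+0) = 15
r[6] = max(2+15-2, 5+10-2, 7+7-2, 10+5-2, 15+2-2, 8+0) = 15
r[7] = max(2+15-2, 5+15-2, 7+10-2, …, 8+2-2, 22+0) = 22
r[8] = max(2+22-2, 5+15-2, 7+15-2, …, 22+2-2, 11+0) = 22
r[9] = max(2+22-2, 5+22-2, 7+15-2, …, 11+2-2, 19+0) = 25
r[10] = max(2+25-2, 5+22-2, 7+22-2, …, 19+2-2, 20+0) = 28
r[11] = max(2+28-2, 5+25-2, 7+22-2, …, 20+2-2, 17+0) = 30
One optimal plan: pieces 7 + 4 (1 cut) → 32 − 2 = 30.

30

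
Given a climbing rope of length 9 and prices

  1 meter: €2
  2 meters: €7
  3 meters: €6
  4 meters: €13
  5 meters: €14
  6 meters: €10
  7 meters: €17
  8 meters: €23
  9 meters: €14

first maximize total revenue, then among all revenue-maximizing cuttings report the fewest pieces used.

5

Consider every possible first cut. r[k] is the best of p[i]+r[k−i] over all sellable i≤k.
r[1] = 2
r[2] = 7
r[3] = 9  (first piece 1, then r[2]=7)
r[4] = 14  (first piece 2, then r[2]=7)
r[5] = 16  (first piece 1, then r[4]=14)
r[6] = 21  (first piece 2, then r[4]=14)
r[7] = 23  (first piece 1, then r[6]=21)
r[8] = 28  (first piece 2, then r[6]=21)
r[9] = 30  (first piece 1, then r[8]=28)
Maximum revenue is €30.
Now minimize piece count subject to staying optimal: for each k, pieces[k] = 1 + min over i with p[i]+r[k−i]=r[k] of pieces[k−i].
pieces[6] = 3
pieces[7] = 4
pieces[8] = 4
pieces[9] = 5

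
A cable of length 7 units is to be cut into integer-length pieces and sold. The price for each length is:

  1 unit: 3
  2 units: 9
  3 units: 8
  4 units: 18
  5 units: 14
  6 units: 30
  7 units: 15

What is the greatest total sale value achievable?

Build v[k] bottom-up: v[k] = max over allowed piece i of (p[i] + v[k−i]).
v[1] = 3
v[2] = max(3+3, 9+0) = 9
v[3] = max(3+9, 9+3, 8+0) = 12
v[4] = max(3+12, 9+9, 8+3, 18+0) = 18
v[5] = max(3+18, 9+12, 8+9, 18+3, 14+0) = 21
v[6] = max(3+21, 9+18, 8+12, 18+9, 14+3, 30+0) = 30
v[7] = max(3+30, 9+21, 8+18, …, 30+3, 15+0) = 33
One optimal cutting: 6 + 1 → 30 + 3 = 33.

33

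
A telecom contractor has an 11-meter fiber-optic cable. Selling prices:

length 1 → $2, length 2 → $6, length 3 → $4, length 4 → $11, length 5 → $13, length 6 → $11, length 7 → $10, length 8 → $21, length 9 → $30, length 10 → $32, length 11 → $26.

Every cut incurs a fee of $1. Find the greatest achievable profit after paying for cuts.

Let r[k] be the best obtainable value from length k. For each k, try every first piece i and keep the best of price[i] + r[k−i] minus the 1 cut fee when i<k.
r[1] = 2
r[2] = max(2+2-1, 6+0) = 6
r[3] = max(2+6-1, 6+2-1, 4+0) = 7
r[4] = max(2+7-1, 6+6-1, 4+2-1, 11+0) = 11
r[5] = max(2+11-1, 6+7-1, 4+6-1, 11+2-1, 13+0) = 13
r[6] = max(2+13-1, 6+11-1, 4+7-1, 11+6-1, 13+2-1, 11+0) = 16
r[7] = max(2+16-1, 6+13-1, 4+11-1, …, 11+2-1, 10+0) = 18
r[8] = max(2+18-1, 6+16-1, 4+13-1, …, 10+2-1, 21+0) = 21
r[9] = max(2+21-1, 6+18-1, 4+16-1, …, 21+2-1, 30+0) = 30
r[10] = max(2+30-1, 6+21-1, 4+18-1, …, 30+2-1, 32+0) = 32
r[11] = max(2+32-1, 6+30-1, 4+21-1, …, 32+2-1, 26+0) = 35
One optimal plan: pieces 9 + 2 (1 cut) → $36 − $1 = $35.

35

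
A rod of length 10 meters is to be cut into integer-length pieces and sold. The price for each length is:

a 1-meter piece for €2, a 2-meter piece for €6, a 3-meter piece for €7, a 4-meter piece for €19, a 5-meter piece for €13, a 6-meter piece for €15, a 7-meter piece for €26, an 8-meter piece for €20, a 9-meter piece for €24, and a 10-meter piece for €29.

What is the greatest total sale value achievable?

Consider every possible first cut. R[k] is the best of p[i]+R[k−i] over all sellable i≤k.
R[1] = 2
R[2] = max(2+2, 6+0) = 6
R[3] = max(2+6, 6+2, 7+0) = 8
R[4] = max(2+8, 6+6, 7+2, 19+0) = 19
R[5] = max(2+19, 6+8, 7+6, 19+2, 13+0) = 21
R[6] = max(2+21, 6+19, 7+8, 19+6, 13+2, 15+0) = 25
R[7] = max(2+25, 6+21, 7+19, …, 15+2, 26+0) = 27
R[8] = max(2+27, 6+25, 7+21, …, 26+2, 20+0) = 38
R[9] = max(2+38, 6+27, 7+25, …, 20+2, 24+0) = 40
R[10] = max(2+40, 6+38, 7+27, …, 24+2, 29+0) = 44
One optimal cutting: 4 + 4 + 2 → €19 + €19 + €6 = €44.

44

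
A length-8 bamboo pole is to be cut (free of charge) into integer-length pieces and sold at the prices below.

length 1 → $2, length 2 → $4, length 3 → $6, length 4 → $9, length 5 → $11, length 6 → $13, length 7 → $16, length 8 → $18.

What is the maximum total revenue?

18

Let R[k] be the best obtainable value from length k. For each k, try every first piece i and keep the best of price[i] + R[k−i].
R[1] = 2
R[2] = 4  (first piece 1, then R[1]=2)
R[3] = 6  (first piece 1, then R[2]=4)
R[4] = 9
R[5] = 11  (first piece 1, then R[4]=9)
R[6] = 13  (first piece 1, then R[5]=11)
R[7] = 16
R[8] = 18  (first piece 1, then R[7]=16)
One optimal cutting: 7 + 1 → $16 + $2 = $18.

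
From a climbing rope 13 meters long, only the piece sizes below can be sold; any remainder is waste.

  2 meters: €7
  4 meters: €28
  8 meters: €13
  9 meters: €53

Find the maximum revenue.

84

Consider every possible first cut. f[k] is the best of p[i]+f[k−i] over all sellable i≤k.
f[1] = 0
f[2] = 7
f[3] = 7
f[4] = max(7+7, 28+0) = 28
f[5] = max(7+7, 28+0) = 28
f[6] = max(7+28, 28+7) = 35
f[7] = max(7+28, 28+7) = 35
f[8] = max(7+35, 28+28, 13+0) = 56
f[9] = max(7+35, 28+28, 13+0, 53+0) = 56
f[10] = max(7+56, 28+35, 13+7, 53+0) = 63
f[11] = max(7+56, 28+35, 13+7, 53+7) = 63
f[12] = max(7+63, 28+56, 13+28, 53+7) = 84
f[13] = max(7+63, 28+56, 13+28, 53+28) = 84
One optimal cutting: pieces 4 + 4 + 4 with 1 meter of scrap → €84.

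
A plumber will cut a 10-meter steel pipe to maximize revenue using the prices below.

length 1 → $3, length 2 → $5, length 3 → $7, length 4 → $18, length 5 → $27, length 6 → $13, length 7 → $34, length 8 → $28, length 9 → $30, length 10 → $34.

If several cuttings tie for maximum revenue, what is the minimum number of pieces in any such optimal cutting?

Build r[k] bottom-up: r[k] = max over allowed piece i of (p[i] + r[k−i]).
r[1] = 3
r[2] = 6  (first piece 1, then r[1]=3)
r[3] = 9  (first piece 1, then r[2]=6)
r[4] = 18
r[5] = 27
r[6] = 30  (first piece 1, then r[5]=27)
r[7] = 34
r[8] = 37  (first piece 1, then r[7]=34)
r[9] = 45  (first piece 4, then r[5]=27)
r[10] = 54  (first piece 5, then r[5]=27)
Maximum revenue is $54.
Now minimize piece count subject to staying optimal: for each k, pieces[k] = 1 + min over i with p[i]+r[k−i]=r[k] of pieces[k−i].
pieces[7] = 1
pieces[8] = 2
pieces[9] = 2
pieces[10] = 2

2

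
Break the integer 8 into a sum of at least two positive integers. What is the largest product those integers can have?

Define g[k] = max over 1≤i<k of i · max(k−i, g[k−i]); the inner max lets the remainder stay uncut if that's better.
g[2] = 1*max(1,0) = 1*1 = 1
g[3] = 1*max(2,1) = 1*2 = 2
g[4] = 2*max(2,1) = 2*2 = 4
g[5] = 2*max(3,2) = 2*3 = 6
g[6] = 3*max(3,2) = 3*3 = 9
g[7] = 2*max(5,6) = 2*6 = 12
g[8] = 2*max(6,9) = 2*9 = 18
One optimal split: 3 + 3 + 2; product 3*3*2 = 18.

18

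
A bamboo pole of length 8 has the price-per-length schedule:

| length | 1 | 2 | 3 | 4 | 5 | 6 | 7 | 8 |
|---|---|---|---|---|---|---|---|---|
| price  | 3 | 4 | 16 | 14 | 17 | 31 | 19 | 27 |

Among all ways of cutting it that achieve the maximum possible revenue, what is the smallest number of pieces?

4

Let r[k] be the best obtainable value from length k. For each k, try every first piece i and keep the best of price[i] + r[k−i].
r[1] = 3
r[2] = max(3+3, 4+0) = 6
r[3] = max(3+6, 4+3, 16+0) = 16
r[4] = max(3+16, 4+6, 16+3, 14+0) = 19
r[5] = max(3+19, 4+16, 16+6, 14+3, 17+0) = 22
r[6] = max(3+22, 4+19, 16+16, 14+6, 17+3, 31+0) = 32
r[7] = max(3+32, 4+22, 16+19, …, 31+3, 19+0) = 35
r[8] = max(3+35, 4+32, 16+22, …, 19+3, 27+0) = 38
Maximum revenue is $38.
Now minimize piece count subject to staying optimal: for each k, pieces[k] = 1 + min over i with p[i]+r[k−i]=r[k] of pieces[k−i].
pieces[5] = 3
pieces[6] = 2
pieces[7] = 3
pieces[8] = 4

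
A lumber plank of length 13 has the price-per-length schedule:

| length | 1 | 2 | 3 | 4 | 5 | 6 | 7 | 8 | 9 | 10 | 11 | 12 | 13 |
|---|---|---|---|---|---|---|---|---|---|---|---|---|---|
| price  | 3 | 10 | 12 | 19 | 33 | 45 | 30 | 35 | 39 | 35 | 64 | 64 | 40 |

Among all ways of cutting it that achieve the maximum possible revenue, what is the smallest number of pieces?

Build r[k] bottom-up: r[k] = max over allowed piece i of (p[i] + r[k−i]).
r[1] = 3
r[2] = max(3+3, 10+0) = 10
r[3] = max(3+10, 10+3, 12+0) = 13
r[4] = max(3+13, 10+10, 12+3, 19+0) = 20
r[5] = max(3+20, 10+13, 12+10, 19+3, 33+0) = 33
r[6] = max(3+33, 10+20, 12+13, 19+10, 33+3, 45+0) = 45
r[7] = max(3+45, 10+33, 12+20, …, 45+3, 30+0) = 48
r[8] = max(3+48, 10+45, 12+33, …, 30+3, 35+0) = 55
r[9] = max(3+55, 10+48, 12+45, …, 35+3, 39+0) = 58
r[10] = max(3+58, 10+55, 12+48, …, 39+3, 35+0) = 66
r[11] = max(3+66, 10+58, 12+55, …, 35+3, 64+0) = 78
r[12] = max(3+78, 10+66, 12+58, …, 64+3, 64+0) = 90
r[13] = max(3+90, 10+78, 12+66, …, 64+3, 40+0) = 93
Maximum revenue is $93.
Now minimize piece count subject to staying optimal: for each k, pieces[k] = 1 + min over i with p[i]+r[k−i]=r[k] of pieces[k−i].
pieces[10] = 2
pieces[11] = 2
pieces[12] = 2
pieces[13] = 3

3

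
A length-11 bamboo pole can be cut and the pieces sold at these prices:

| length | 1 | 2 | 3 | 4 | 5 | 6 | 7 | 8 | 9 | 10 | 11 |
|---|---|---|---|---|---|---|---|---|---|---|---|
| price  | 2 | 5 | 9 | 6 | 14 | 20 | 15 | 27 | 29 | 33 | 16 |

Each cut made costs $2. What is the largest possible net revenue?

Let v[k] be the best obtainable value from length k. For each k, try every first piece i and keep the best of price[i] + v[k−i] minus the 2 cut fee when i<k.
v[1] = 2
v[2] = 5
v[3] = 9
v[4] = 9  (first piece 1, then v[3]=9)
v[5] = 14
v[6] = 20
v[7] = 20  (first piece 1, then v[6]=20)
v[8] = 27
v[9] = 29
v[10] = 33
v[11] = 34  (first piece 3, then v[8]=27)
One optimal plan: pieces 8 + 3 (1 cut) → $36 − $2 = $34.

34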